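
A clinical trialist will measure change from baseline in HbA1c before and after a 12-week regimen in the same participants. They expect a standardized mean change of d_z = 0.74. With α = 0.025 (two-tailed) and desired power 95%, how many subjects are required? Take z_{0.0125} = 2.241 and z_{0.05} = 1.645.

n = 28 pairs

For a paired (one-sample on differences) test: n = ((z_{α/2} + z_β) / d)².
z_{α/2} + z_β = 2.241 + 1.645 = 3.886.
n = (3.886 / 0.74)² = 5.251² = 27.58.
Round up.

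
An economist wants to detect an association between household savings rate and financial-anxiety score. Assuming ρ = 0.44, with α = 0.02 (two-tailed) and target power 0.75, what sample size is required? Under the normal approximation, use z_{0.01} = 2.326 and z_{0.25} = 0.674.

n = 44

Fisher's z: C = ½·ln((1+r)/(1−r)) = ½·ln(2.5714) = 0.4722.
n = ((z_{α/2} + z_β)/C)² + 3.
(2.326 + 0.674) / 0.4722 = 3.000 / 0.4722 = 6.353.
n = 6.353² + 3 = 40.36 + 3 = 43.4.
Round up.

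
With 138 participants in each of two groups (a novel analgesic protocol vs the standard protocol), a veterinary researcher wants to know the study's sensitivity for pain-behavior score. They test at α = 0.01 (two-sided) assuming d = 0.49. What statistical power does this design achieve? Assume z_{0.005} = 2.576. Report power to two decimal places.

For two equal groups, power = Φ(d·√(n/2) − z_{α/2}).
d·√(n/2) = 0.49 × √(138/2) = 0.49 × 8.307 = 4.070.
z_β = 4.070 − 2.576 = 1.494.
Power = Φ(1.494) = 0.932.

power ≈ 0.93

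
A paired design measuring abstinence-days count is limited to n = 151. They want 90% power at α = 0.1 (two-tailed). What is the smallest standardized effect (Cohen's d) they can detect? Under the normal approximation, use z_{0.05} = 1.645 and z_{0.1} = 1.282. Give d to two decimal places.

d_min ≈ 0.24

For a single sample (or paired design) of n = 151: d_min = (z_{α/2} + z_β)/√n.
z-sum = 1.645 + 1.282 = 2.927.
d_min = 2.927 / √151 = 2.927 / 12.288 = 0.238.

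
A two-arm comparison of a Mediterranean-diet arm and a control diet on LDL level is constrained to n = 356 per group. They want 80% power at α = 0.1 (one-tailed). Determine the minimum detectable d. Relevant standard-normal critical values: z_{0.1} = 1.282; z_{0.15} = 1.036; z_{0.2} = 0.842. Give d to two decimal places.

For two independent groups of n = 356 each: d_min = (z_{α} + z_β)·√(2/n).
z-sum = 1.282 + 0.842 = 2.124.
d_min = 2.124 × √(2/356) = 2.124 × 0.0750 = 0.159.

d_min ≈ 0.16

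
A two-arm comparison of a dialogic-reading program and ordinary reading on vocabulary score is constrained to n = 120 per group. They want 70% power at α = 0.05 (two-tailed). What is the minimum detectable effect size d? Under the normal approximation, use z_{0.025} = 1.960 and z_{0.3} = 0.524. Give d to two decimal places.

For two independent groups of n = 120 each: d_min = (z_{α/2} + z_β)·√(2/n).
z-sum = 1.960 + 0.524 = 2.484.
d_min = 2.484 × √(2/120) = 2.484 × 0.1291 = 0.321.

d_min ≈ 0.32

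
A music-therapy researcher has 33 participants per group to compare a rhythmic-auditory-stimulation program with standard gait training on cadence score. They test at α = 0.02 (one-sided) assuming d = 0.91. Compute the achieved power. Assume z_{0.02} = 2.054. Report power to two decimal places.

For two equal groups, power = Φ(d·√(n/2) − z_{α}).
d·√(n/2) = 0.91 × √(33/2) = 0.91 × 4.062 = 3.696.
z_β = 3.696 − 2.054 = 1.642.
Power = Φ(1.642) = 0.950.

power ≈ 0.95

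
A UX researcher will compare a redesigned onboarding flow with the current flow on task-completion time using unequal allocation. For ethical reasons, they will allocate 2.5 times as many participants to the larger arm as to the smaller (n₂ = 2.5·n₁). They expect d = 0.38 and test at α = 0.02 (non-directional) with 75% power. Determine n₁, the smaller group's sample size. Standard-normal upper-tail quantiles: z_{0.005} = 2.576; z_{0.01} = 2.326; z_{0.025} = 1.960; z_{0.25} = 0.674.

n₁ = 88

With allocation ratio k = n₂/n₁ = 2.5, Var(x̄₁−x̄₂) = σ²(1/n₁ + 1/(k·n₁)) = σ²·(k+1)/(k·n₁).
So n₁ = (1 + 1/k)·((z_{α/2} + z_β)/d)² = 1.400 × (3.000/0.38)².
n₁ = 1.400 × 62.33 = 87.3.
Round up: n₁ = 88, giving n₂ = 2.5 × 88 = 220.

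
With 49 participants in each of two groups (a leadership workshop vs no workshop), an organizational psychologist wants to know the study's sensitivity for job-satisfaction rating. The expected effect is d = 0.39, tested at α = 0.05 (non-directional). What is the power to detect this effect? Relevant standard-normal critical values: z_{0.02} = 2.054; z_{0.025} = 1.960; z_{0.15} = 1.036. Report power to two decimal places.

For two equal groups, power = Φ(d·√(n/2) − z_{α/2}).
d·√(n/2) = 0.39 × √(49/2) = 0.39 × 4.950 = 1.930.
z_β = 1.930 − 1.960 = -0.030.
Power = Φ(-0.030) = 0.488.

power ≈ 0.49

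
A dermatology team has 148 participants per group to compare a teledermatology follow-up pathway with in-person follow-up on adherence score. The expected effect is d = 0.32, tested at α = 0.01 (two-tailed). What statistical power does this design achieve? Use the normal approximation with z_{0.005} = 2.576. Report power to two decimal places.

power ≈ 0.57

For two equal groups, power = Φ(d·√(n/2) − z_{α/2}).
d·√(n/2) = 0.32 × √(148/2) = 0.32 × 8.602 = 2.753.
z_β = 2.753 − 2.576 = 0.177.
Power = Φ(0.177) = 0.570.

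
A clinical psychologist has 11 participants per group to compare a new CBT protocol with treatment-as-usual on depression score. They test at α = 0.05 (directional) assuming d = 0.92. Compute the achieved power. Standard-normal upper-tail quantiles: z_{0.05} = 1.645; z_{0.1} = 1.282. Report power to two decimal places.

For two equal groups, power = Φ(d·√(n/2) − z_{α}).
d·√(n/2) = 0.92 × √(11/2) = 0.92 × 2.345 = 2.158.
z_β = 2.158 − 1.645 = 0.513.
Power = Φ(0.513) = 0.696.

power ≈ 0.70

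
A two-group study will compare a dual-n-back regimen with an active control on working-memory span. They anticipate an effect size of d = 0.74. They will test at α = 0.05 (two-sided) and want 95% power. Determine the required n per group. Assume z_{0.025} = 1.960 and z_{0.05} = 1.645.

n = 48 per group

For two independent groups with equal n: n = 2·((z_{α/2} + z_β) / d)².
z_{α/2} + z_β = 1.960 + 1.645 = 3.605.
n = 2 × (3.605 / 0.74)² = 2 × 4.872² = 2 × 23.73 = 47.5.
Round up to the next whole participant.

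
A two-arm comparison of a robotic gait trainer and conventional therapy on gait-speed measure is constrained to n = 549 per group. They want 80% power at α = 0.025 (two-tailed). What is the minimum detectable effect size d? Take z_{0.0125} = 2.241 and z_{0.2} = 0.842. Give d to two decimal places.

d_min ≈ 0.19

For two independent groups of n = 549 each: d_min = (z_{α/2} + z_β)·√(2/n).
z-sum = 2.241 + 0.842 = 3.083.
d_min = 3.083 × √(2/549) = 3.083 × 0.0604 = 0.186.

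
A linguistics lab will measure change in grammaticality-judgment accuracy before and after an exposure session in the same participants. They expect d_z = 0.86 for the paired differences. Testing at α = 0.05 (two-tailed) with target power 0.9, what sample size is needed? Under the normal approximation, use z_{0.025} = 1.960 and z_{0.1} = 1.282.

For a paired (one-sample on differences) test: n = ((z_{α/2} + z_β) / d)².
z_{α/2} + z_β = 1.960 + 1.282 = 3.242.
n = (3.242 / 0.86)² = 3.770² = 14.21.
Round up.

n = 15 pairs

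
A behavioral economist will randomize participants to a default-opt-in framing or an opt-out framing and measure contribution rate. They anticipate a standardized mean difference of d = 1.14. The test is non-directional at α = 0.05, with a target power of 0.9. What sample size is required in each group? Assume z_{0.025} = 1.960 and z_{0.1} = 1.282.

n = 17 per group

For two independent groups with equal n: n = 2·((z_{α/2} + z_β) / d)².
z_{α/2} + z_β = 1.960 + 1.282 = 3.242.
n = 2 × (3.242 / 1.14)² = 2 × 2.844² = 2 × 8.09 = 16.2.
Round up to the next whole participant.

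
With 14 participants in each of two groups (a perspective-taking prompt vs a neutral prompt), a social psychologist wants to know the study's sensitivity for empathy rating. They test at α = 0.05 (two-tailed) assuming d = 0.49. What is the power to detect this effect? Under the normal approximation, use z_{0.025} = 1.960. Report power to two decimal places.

For two equal groups, power = Φ(d·√(n/2) − z_{α/2}).
d·√(n/2) = 0.49 × √(14/2) = 0.49 × 2.646 = 1.296.
z_β = 1.296 − 1.960 = -0.664.
Power = Φ(-0.664) = 0.253.

power ≈ 0.25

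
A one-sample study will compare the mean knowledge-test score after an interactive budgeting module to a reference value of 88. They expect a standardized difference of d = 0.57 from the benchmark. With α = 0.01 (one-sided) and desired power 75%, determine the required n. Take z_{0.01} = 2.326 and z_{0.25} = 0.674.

For a one-sample test: n = ((z_{α} + z_β) / d)².
z_{α} + z_β = 2.326 + 0.674 = 3.000.
n = (3.000 / 0.57)² = 5.263² = 27.70.
Round up.

n = 28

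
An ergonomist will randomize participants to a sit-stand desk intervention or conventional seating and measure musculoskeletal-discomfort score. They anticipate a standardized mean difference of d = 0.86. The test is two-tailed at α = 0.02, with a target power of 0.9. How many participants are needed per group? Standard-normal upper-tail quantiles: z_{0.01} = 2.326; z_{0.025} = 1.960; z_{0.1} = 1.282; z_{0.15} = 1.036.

n = 36 per group

For two independent groups with equal n: n = 2·((z_{α/2} + z_β) / d)².
z_{α/2} + z_β = 2.326 + 1.282 = 3.608.
n = 2 × (3.608 / 0.86)² = 2 × 4.195² = 2 × 17.60 = 35.2.
Round up to the next whole participant.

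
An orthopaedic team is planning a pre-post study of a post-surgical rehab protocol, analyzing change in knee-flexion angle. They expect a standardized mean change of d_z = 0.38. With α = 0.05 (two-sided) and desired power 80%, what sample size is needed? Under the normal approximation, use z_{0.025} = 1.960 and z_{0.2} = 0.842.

For a paired (one-sample on differences) test: n = ((z_{α/2} + z_β) / d)².
z_{α/2} + z_β = 1.960 + 0.842 = 2.802.
n = (2.802 / 0.38)² = 7.374² = 54.37.
Round up.

n = 55 pairs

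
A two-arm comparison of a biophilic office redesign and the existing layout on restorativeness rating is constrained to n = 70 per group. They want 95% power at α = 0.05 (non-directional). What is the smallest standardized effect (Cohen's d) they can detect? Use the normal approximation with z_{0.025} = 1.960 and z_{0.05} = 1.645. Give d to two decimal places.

d_min ≈ 0.61

For two independent groups of n = 70 each: d_min = (z_{α/2} + z_β)·√(2/n).
z-sum = 1.960 + 1.645 = 3.605.
d_min = 3.605 × √(2/70) = 3.605 × 0.1690 = 0.609.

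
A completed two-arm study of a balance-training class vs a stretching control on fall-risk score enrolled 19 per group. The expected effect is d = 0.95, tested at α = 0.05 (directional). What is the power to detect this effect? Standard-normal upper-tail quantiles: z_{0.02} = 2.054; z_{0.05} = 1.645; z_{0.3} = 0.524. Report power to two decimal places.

For two equal groups, power = Φ(d·√(n/2) − z_{α}).
d·√(n/2) = 0.95 × √(19/2) = 0.95 × 3.082 = 2.928.
z_β = 2.928 − 1.645 = 1.283.
Power = Φ(1.283) = 0.900.

power ≈ 0.90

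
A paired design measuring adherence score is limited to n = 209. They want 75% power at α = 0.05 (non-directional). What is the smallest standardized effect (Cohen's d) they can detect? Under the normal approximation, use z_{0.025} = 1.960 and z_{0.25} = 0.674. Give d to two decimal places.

d_min ≈ 0.18

For a single sample (or paired design) of n = 209: d_min = (z_{α/2} + z_β)/√n.
z-sum = 1.960 + 0.674 = 2.634.
d_min = 2.634 / √209 = 2.634 / 14.457 = 0.182.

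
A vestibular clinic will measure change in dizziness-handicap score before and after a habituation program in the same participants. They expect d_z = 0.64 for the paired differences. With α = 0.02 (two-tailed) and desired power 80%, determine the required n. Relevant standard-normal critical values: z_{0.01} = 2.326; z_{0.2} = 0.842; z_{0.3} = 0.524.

n = 25 pairs

For a paired (one-sample on differences) test: n = ((z_{α/2} + z_β) / d)².
z_{α/2} + z_β = 2.326 + 0.842 = 3.168.
n = (3.168 / 0.64)² = 4.950² = 24.50.
Round up.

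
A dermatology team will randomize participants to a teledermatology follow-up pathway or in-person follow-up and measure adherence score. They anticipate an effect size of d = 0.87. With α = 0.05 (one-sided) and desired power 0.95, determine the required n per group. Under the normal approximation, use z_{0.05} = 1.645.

n = 29 per group

For two independent groups with equal n: n = 2·((z_{α} + z_β) / d)².
z_{α} + z_β = 1.645 + 1.645 = 3.290.
n = 2 × (3.290 / 0.87)² = 2 × 3.782² = 2 × 14.30 = 28.6.
Round up to the next whole participant.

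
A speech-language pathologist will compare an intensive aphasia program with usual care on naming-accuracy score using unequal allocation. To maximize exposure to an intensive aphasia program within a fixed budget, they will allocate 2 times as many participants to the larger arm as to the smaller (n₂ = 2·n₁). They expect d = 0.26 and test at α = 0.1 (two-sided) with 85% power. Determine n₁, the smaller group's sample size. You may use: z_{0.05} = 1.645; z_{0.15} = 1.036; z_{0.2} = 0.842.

n₁ = 160

With allocation ratio k = n₂/n₁ = 2, Var(x̄₁−x̄₂) = σ²(1/n₁ + 1/(k·n₁)) = σ²·(k+1)/(k·n₁).
So n₁ = (1 + 1/k)·((z_{α/2} + z_β)/d)² = 1.500 × (2.681/0.26)².
n₁ = 1.500 × 106.33 = 159.5.
Round up: n₁ = 160, giving n₂ = 2 × 160 = 320.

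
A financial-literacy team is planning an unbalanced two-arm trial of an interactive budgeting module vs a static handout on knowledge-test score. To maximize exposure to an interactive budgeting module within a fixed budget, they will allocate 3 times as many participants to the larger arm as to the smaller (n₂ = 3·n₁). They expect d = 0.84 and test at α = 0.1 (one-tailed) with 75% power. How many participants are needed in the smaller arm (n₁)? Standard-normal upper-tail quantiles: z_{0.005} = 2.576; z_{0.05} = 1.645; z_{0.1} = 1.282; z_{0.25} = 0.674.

With allocation ratio k = n₂/n₁ = 3, Var(x̄₁−x̄₂) = σ²(1/n₁ + 1/(k·n₁)) = σ²·(k+1)/(k·n₁).
So n₁ = (1 + 1/k)·((z_{α} + z_β)/d)² = 1.333 × (1.956/0.84)².
n₁ = 1.333 × 5.42 = 7.2.
Round up: n₁ = 8, giving n₂ = 3 × 8 = 24.

n₁ = 8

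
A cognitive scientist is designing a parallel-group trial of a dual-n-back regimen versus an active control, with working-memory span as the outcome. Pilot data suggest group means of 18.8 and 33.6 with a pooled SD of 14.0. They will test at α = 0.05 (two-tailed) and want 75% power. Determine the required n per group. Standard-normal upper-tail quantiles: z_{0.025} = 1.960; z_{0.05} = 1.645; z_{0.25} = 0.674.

n = 13 per group

Cohen's d = |M₁ − M₂| / SD_pooled = |18.8 − 33.6| / 14.0 = 14.8 / 14.0 = 1.057.
For two independent groups with equal n: n = 2·((z_{α/2} + z_β) / d)².
z_{α/2} + z_β = 1.960 + 0.674 = 2.634.
n = 2 × (2.634 / 1.057)² = 2 × 2.492² = 2 × 6.21 = 12.4.
Round up to the next whole participant.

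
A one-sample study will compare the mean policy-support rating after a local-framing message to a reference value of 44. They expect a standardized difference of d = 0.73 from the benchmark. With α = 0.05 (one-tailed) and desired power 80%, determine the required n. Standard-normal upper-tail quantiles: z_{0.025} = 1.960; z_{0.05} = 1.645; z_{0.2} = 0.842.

For a one-sample test: n = ((z_{α} + z_β) / d)².
z_{α} + z_β = 1.645 + 0.842 = 2.487.
n = (2.487 / 0.73)² = 3.407² = 11.61.
Round up.

n = 12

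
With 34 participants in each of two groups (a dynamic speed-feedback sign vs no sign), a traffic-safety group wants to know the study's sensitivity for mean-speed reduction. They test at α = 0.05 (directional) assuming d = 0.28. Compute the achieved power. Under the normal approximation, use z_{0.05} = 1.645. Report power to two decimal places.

power ≈ 0.31

For two equal groups, power = Φ(d·√(n/2) − z_{α}).
d·√(n/2) = 0.28 × √(34/2) = 0.28 × 4.123 = 1.154.
z_β = 1.154 − 1.645 = -0.491.
Power = Φ(-0.491) = 0.312.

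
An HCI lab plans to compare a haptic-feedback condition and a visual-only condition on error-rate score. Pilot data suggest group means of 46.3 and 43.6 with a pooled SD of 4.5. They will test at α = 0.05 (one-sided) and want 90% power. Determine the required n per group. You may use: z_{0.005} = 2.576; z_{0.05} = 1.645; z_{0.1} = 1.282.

Cohen's d = |M₁ − M₂| / SD_pooled = |46.3 − 43.6| / 4.5 = 2.7 / 4.5 = 0.600.
For two independent groups with equal n: n = 2·((z_{α} + z_β) / d)².
z_{α} + z_β = 1.645 + 1.282 = 2.927.
n = 2 × (2.927 / 0.600)² = 2 × 4.878² = 2 × 23.80 = 47.6.
Round up to the next whole participant.

n = 48 per group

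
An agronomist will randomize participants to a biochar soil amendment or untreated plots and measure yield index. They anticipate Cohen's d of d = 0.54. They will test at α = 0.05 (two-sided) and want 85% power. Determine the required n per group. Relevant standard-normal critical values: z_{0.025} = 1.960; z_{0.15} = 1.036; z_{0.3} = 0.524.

n = 62 per group

For two independent groups with equal n: n = 2·((z_{α/2} + z_β) / d)².
z_{α/2} + z_β = 1.960 + 1.036 = 2.996.
n = 2 × (2.996 / 0.54)² = 2 × 5.548² = 2 × 30.78 = 61.6.
Round up to the next whole participant.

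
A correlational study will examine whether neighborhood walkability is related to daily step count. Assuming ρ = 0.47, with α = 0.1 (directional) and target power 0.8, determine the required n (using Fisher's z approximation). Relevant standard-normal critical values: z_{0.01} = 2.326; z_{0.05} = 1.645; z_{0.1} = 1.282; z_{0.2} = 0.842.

Fisher's z: C = ½·ln((1+r)/(1−r)) = ½·ln(2.7736) = 0.5101.
n = ((z_{α} + z_β)/C)² + 3.
(1.282 + 0.842) / 0.5101 = 2.124 / 0.5101 = 4.164.
n = 4.164² + 3 = 17.34 + 3 = 20.3.
Round up.

n = 21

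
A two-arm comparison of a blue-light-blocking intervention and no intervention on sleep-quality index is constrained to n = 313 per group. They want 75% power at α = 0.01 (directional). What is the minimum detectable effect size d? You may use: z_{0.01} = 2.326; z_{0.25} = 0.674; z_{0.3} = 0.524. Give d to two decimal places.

For two independent groups of n = 313 each: d_min = (z_{α} + z_β)·√(2/n).
z-sum = 2.326 + 0.674 = 3.000.
d_min = 3.000 × √(2/313) = 3.000 × 0.0799 = 0.240.

d_min ≈ 0.24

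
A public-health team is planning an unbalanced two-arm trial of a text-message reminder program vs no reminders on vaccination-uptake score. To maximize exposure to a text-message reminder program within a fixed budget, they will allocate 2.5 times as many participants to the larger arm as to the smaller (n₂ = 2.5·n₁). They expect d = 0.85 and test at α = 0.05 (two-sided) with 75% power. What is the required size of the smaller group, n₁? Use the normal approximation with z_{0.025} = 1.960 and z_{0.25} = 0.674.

With allocation ratio k = n₂/n₁ = 2.5, Var(x̄₁−x̄₂) = σ²(1/n₁ + 1/(k·n₁)) = σ²·(k+1)/(k·n₁).
So n₁ = (1 + 1/k)·((z_{α/2} + z_β)/d)² = 1.400 × (2.634/0.85)².
n₁ = 1.400 × 9.60 = 13.4.
Round up: n₁ = 14, giving n₂ = 2.5 × 14 = 35.

n₁ = 14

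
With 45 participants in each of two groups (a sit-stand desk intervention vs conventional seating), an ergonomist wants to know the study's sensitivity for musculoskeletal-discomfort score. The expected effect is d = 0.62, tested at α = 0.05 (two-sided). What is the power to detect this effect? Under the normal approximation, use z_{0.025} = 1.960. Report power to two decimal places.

For two equal groups, power = Φ(d·√(n/2) − z_{α/2}).
d·√(n/2) = 0.62 × √(45/2) = 0.62 × 4.743 = 2.941.
z_β = 2.941 − 1.960 = 0.981.
Power = Φ(0.981) = 0.837.

power ≈ 0.84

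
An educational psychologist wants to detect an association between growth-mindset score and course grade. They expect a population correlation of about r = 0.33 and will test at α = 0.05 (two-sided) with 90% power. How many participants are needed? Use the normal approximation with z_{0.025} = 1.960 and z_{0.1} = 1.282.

n = 93

Fisher's z: C = ½·ln((1+r)/(1−r)) = ½·ln(1.9851) = 0.3428.
n = ((z_{α/2} + z_β)/C)² + 3.
(1.960 + 1.282) / 0.3428 = 3.242 / 0.3428 = 9.457.
n = 9.457² + 3 = 89.44 + 3 = 92.4.
Round up.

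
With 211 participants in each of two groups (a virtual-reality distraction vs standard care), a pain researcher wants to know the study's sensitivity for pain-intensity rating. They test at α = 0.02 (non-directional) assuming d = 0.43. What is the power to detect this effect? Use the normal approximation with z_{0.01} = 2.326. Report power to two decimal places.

power ≈ 0.98

For two equal groups, power = Φ(d·√(n/2) − z_{α/2}).
d·√(n/2) = 0.43 × √(211/2) = 0.43 × 10.271 = 4.417.
z_β = 4.417 − 2.326 = 2.091.
Power = Φ(2.091) = 0.982.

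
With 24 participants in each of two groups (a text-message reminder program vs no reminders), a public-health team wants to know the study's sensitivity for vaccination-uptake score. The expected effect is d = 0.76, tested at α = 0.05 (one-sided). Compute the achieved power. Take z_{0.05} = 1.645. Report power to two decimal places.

power ≈ 0.84

For two equal groups, power = Φ(d·√(n/2) − z_{α}).
d·√(n/2) = 0.76 × √(24/2) = 0.76 × 3.464 = 2.633.
z_β = 2.633 − 1.645 = 0.988.
Power = Φ(0.988) = 0.838.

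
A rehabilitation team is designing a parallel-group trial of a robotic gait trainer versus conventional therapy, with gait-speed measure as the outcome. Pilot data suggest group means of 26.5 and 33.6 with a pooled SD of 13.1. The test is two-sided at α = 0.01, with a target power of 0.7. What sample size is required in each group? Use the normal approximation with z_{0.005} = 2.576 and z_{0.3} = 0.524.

Cohen's d = |M₁ − M₂| / SD_pooled = |26.5 − 33.6| / 13.1 = 7.1 / 13.1 = 0.542.
For two independent groups with equal n: n = 2·((z_{α/2} + z_β) / d)².
z_{α/2} + z_β = 2.576 + 0.524 = 3.100.
n = 2 × (3.100 / 0.542)² = 2 × 5.720² = 2 × 32.71 = 65.4.
Round up to the next whole participant.

n = 66 per group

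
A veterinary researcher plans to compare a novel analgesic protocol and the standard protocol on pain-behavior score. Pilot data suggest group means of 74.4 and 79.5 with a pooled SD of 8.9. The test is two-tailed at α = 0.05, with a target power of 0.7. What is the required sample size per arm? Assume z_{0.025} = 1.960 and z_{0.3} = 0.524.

Cohen's d = |M₁ − M₂| / SD_pooled = |74.4 − 79.5| / 8.9 = 5.1 / 8.9 = 0.573.
For two independent groups with equal n: n = 2·((z_{α/2} + z_β) / d)².
z_{α/2} + z_β = 1.960 + 0.524 = 2.484.
n = 2 × (2.484 / 0.573)² = 2 × 4.335² = 2 × 18.79 = 37.6.
Round up to the next whole participant.

n = 38 per group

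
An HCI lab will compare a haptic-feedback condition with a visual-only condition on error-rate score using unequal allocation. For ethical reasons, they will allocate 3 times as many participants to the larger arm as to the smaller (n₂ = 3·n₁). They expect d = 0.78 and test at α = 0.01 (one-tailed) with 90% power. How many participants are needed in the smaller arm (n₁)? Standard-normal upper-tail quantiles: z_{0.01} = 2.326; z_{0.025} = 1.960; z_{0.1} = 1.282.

With allocation ratio k = n₂/n₁ = 3, Var(x̄₁−x̄₂) = σ²(1/n₁ + 1/(k·n₁)) = σ²·(k+1)/(k·n₁).
So n₁ = (1 + 1/k)·((z_{α} + z_β)/d)² = 1.333 × (3.608/0.78)².
n₁ = 1.333 × 21.40 = 28.5.
Round up: n₁ = 29, giving n₂ = 3 × 29 = 87.

n₁ = 29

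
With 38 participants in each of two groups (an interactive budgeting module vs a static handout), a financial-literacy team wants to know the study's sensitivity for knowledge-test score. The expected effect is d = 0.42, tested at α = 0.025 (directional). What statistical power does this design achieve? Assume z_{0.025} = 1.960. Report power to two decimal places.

power ≈ 0.45

For two equal groups, power = Φ(d·√(n/2) − z_{α}).
d·√(n/2) = 0.42 × √(38/2) = 0.42 × 4.359 = 1.831.
z_β = 1.831 − 1.960 = -0.129.
Power = Φ(-0.129) = 0.449.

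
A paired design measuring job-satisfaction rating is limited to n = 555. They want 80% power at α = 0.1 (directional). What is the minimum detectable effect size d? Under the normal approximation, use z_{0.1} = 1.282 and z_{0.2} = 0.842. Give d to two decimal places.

d_min ≈ 0.09

For a single sample (or paired design) of n = 555: d_min = (z_{α} + z_β)/√n.
z-sum = 1.282 + 0.842 = 2.124.
d_min = 2.124 / √555 = 2.124 / 23.558 = 0.090.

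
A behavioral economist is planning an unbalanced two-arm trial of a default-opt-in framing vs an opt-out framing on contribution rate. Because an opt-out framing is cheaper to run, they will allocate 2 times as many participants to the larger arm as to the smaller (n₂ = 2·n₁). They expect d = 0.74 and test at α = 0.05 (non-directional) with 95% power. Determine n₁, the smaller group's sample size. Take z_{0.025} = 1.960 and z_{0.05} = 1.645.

With allocation ratio k = n₂/n₁ = 2, Var(x̄₁−x̄₂) = σ²(1/n₁ + 1/(k·n₁)) = σ²·(k+1)/(k·n₁).
So n₁ = (1 + 1/k)·((z_{α/2} + z_β)/d)² = 1.500 × (3.605/0.74)².
n₁ = 1.500 × 23.73 = 35.6.
Round up: n₁ = 36, giving n₂ = 2 × 36 = 72.

n₁ = 36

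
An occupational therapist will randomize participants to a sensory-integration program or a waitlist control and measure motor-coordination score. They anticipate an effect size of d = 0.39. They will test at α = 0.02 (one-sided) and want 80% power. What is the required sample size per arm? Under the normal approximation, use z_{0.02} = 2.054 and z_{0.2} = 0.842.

n = 111 per group

For two independent groups with equal n: n = 2·((z_{α} + z_β) / d)².
z_{α} + z_β = 2.054 + 0.842 = 2.896.
n = 2 × (2.896 / 0.39)² = 2 × 7.426² = 2 × 55.14 = 110.3.
Round up to the next whole participant.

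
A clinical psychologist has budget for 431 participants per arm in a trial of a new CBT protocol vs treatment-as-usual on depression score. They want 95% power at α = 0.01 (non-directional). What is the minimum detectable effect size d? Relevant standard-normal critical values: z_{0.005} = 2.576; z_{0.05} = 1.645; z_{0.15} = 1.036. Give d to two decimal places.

For two independent groups of n = 431 each: d_min = (z_{α/2} + z_β)·√(2/n).
z-sum = 2.576 + 1.645 = 4.221.
d_min = 4.221 × √(2/431) = 4.221 × 0.0681 = 0.288.

d_min ≈ 0.29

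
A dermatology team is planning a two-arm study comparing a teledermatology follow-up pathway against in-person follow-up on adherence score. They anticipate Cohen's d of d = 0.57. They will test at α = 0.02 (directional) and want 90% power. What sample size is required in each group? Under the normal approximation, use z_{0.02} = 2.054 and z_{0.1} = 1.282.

n = 69 per group

For two independent groups with equal n: n = 2·((z_{α} + z_β) / d)².
z_{α} + z_β = 2.054 + 1.282 = 3.336.
n = 2 × (3.336 / 0.57)² = 2 × 5.853² = 2 × 34.25 = 68.5.
Round up to the next whole participant.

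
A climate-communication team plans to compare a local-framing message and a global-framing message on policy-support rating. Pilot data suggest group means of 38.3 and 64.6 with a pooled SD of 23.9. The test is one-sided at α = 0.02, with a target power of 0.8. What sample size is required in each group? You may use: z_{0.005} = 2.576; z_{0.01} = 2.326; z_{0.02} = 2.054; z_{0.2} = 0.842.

n = 14 per group

Cohen's d = |M₁ − M₂| / SD_pooled = |38.3 − 64.6| / 23.9 = 26.3 / 23.9 = 1.100.
For two independent groups with equal n: n = 2·((z_{α} + z_β) / d)².
z_{α} + z_β = 2.054 + 0.842 = 2.896.
n = 2 × (2.896 / 1.100)² = 2 × 2.633² = 2 × 6.93 = 13.9.
Round up to the next whole participant.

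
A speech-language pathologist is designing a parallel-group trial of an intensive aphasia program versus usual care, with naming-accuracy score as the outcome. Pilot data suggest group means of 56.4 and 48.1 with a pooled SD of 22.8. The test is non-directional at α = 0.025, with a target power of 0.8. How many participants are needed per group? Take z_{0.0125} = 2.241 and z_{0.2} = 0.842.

Cohen's d = |M₁ − M₂| / SD_pooled = |56.4 − 48.1| / 22.8 = 8.3 / 22.8 = 0.364.
For two independent groups with equal n: n = 2·((z_{α/2} + z_β) / d)².
z_{α/2} + z_β = 2.241 + 0.842 = 3.083.
n = 2 × (3.083 / 0.364)² = 2 × 8.470² = 2 × 71.74 = 143.5.
Round up to the next whole participant.

n = 144 per group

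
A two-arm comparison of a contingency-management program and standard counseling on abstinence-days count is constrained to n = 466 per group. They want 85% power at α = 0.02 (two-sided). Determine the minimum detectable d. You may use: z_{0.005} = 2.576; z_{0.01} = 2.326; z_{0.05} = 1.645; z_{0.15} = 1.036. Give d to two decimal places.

d_min ≈ 0.22

For two independent groups of n = 466 each: d_min = (z_{α/2} + z_β)·√(2/n).
z-sum = 2.326 + 1.036 = 3.362.
d_min = 3.362 × √(2/466) = 3.362 × 0.0655 = 0.220.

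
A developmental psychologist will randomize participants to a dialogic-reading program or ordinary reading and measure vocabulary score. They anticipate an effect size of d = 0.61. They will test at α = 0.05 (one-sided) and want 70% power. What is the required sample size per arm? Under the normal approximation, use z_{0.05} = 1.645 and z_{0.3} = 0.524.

For two independent groups with equal n: n = 2·((z_{α} + z_β) / d)².
z_{α} + z_β = 1.645 + 0.524 = 2.169.
n = 2 × (2.169 / 0.61)² = 2 × 3.556² = 2 × 12.64 = 25.3.
Round up to the next whole participant.

n = 26 per group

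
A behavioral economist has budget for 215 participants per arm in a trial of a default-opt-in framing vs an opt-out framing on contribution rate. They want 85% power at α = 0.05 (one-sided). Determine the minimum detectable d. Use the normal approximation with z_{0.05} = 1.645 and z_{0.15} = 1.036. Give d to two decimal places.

For two independent groups of n = 215 each: d_min = (z_{α} + z_β)·√(2/n).
z-sum = 1.645 + 1.036 = 2.681.
d_min = 2.681 × √(2/215) = 2.681 × 0.0964 = 0.259.

d_min ≈ 0.26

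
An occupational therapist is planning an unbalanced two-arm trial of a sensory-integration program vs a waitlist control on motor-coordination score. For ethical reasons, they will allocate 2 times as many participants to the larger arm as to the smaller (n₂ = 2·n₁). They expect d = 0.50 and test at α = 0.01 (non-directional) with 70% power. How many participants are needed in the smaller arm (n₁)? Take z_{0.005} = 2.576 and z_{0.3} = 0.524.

n₁ = 58

With allocation ratio k = n₂/n₁ = 2, Var(x̄₁−x̄₂) = σ²(1/n₁ + 1/(k·n₁)) = σ²·(k+1)/(k·n₁).
So n₁ = (1 + 1/k)·((z_{α/2} + z_β)/d)² = 1.500 × (3.100/0.50)².
n₁ = 1.500 × 38.44 = 57.7.
Round up: n₁ = 58, giving n₂ = 2 × 58 = 116.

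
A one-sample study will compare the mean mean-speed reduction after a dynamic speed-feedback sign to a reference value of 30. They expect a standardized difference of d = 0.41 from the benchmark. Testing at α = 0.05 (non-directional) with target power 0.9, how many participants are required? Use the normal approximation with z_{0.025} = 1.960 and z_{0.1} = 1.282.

For a one-sample test: n = ((z_{α/2} + z_β) / d)².
z_{α/2} + z_β = 1.960 + 1.282 = 3.242.
n = (3.242 / 0.41)² = 7.907² = 62.53.
Round up.

n = 63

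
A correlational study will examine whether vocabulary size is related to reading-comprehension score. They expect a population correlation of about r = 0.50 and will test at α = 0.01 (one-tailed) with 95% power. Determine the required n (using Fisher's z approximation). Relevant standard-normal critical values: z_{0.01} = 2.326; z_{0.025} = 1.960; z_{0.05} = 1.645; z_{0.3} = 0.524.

n = 56

Fisher's z: C = ½·ln((1+r)/(1−r)) = ½·ln(3.0000) = 0.5493.
n = ((z_{α} + z_β)/C)² + 3.
(2.326 + 1.645) / 0.5493 = 3.971 / 0.5493 = 7.229.
n = 7.229² + 3 = 52.26 + 3 = 55.3.
Round up.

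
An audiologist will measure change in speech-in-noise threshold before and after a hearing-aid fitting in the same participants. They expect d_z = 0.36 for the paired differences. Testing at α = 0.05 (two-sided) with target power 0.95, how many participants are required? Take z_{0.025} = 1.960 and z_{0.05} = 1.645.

n = 101 pairs

For a paired (one-sample on differences) test: n = ((z_{α/2} + z_β) / d)².
z_{α/2} + z_β = 1.960 + 1.645 = 3.605.
n = (3.605 / 0.36)² = 10.014² = 100.28.
Round up.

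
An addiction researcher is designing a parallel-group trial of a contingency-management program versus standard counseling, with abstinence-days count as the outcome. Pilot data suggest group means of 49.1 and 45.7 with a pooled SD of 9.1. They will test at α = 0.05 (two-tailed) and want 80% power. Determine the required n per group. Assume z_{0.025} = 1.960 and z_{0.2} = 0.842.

Cohen's d = |M₁ − M₂| / SD_pooled = |49.1 − 45.7| / 9.1 = 3.4 / 9.1 = 0.374.
For two independent groups with equal n: n = 2·((z_{α/2} + z_β) / d)².
z_{α/2} + z_β = 1.960 + 0.842 = 2.802.
n = 2 × (2.802 / 0.374)² = 2 × 7.492² = 2 × 56.13 = 112.3.
Round up to the next whole participant.

n = 113 per group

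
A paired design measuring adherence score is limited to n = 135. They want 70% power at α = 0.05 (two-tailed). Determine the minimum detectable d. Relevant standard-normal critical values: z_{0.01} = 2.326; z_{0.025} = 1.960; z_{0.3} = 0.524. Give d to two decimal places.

For a single sample (or paired design) of n = 135: d_min = (z_{α/2} + z_β)/√n.
z-sum = 1.960 + 0.524 = 2.484.
d_min = 2.484 / √135 = 2.484 / 11.619 = 0.214.

d_min ≈ 0.21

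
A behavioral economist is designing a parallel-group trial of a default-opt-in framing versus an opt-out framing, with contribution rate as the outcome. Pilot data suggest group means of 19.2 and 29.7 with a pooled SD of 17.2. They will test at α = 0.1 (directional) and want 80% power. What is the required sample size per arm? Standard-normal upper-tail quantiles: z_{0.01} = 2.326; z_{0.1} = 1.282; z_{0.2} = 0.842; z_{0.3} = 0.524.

Cohen's d = |M₁ − M₂| / SD_pooled = |19.2 − 29.7| / 17.2 = 10.5 / 17.2 = 0.610.
For two independent groups with equal n: n = 2·((z_{α} + z_β) / d)².
z_{α} + z_β = 1.282 + 0.842 = 2.124.
n = 2 × (2.124 / 0.610)² = 2 × 3.482² = 2 × 12.12 = 24.2.
Round up to the next whole participant.

n = 25 per group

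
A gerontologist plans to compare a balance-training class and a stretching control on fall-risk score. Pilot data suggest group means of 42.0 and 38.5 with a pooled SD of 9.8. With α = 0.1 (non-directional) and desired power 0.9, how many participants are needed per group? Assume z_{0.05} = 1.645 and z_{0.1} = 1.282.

Cohen's d = |M₁ − M₂| / SD_pooled = |42.0 − 38.5| / 9.8 = 3.5 / 9.8 = 0.357.
For two independent groups with equal n: n = 2·((z_{α/2} + z_β) / d)².
z_{α/2} + z_β = 1.645 + 1.282 = 2.927.
n = 2 × (2.927 / 0.357)² = 2 × 8.199² = 2 × 67.22 = 134.4.
Round up to the next whole participant.

n = 135 per group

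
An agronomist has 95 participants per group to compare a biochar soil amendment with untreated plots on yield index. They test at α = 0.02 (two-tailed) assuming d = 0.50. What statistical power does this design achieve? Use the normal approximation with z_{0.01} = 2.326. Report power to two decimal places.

For two equal groups, power = Φ(d·√(n/2) − z_{α/2}).
d·√(n/2) = 0.50 × √(95/2) = 0.50 × 6.892 = 3.446.
z_β = 3.446 − 2.326 = 1.120.
Power = Φ(1.120) = 0.869.

power ≈ 0.87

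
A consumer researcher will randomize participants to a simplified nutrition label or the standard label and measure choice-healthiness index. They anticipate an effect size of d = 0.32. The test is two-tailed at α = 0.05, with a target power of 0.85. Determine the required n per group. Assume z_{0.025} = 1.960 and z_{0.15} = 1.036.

n = 176 per group

For two independent groups with equal n: n = 2·((z_{α/2} + z_β) / d)².
z_{α/2} + z_β = 1.960 + 1.036 = 2.996.
n = 2 × (2.996 / 0.32)² = 2 × 9.362² = 2 × 87.66 = 175.3.
Round up to the next whole participant.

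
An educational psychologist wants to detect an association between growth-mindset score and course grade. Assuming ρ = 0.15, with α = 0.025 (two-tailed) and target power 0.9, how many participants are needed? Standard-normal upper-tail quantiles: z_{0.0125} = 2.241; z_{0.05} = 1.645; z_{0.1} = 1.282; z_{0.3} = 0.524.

n = 547

Fisher's z: C = ½·ln((1+r)/(1−r)) = ½·ln(1.3529) = 0.1511.
n = ((z_{α/2} + z_β)/C)² + 3.
(2.241 + 1.282) / 0.1511 = 3.523 / 0.1511 = 23.316.
n = 23.316² + 3 = 543.62 + 3 = 546.6.
Round up.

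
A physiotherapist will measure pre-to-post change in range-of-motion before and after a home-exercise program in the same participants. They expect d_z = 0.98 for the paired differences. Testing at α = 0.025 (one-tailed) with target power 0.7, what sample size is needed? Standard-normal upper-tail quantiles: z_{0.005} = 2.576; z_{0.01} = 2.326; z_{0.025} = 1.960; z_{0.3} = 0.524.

For a paired (one-sample on differences) test: n = ((z_{α} + z_β) / d)².
z_{α} + z_β = 1.960 + 0.524 = 2.484.
n = (2.484 / 0.98)² = 2.535² = 6.42.
Round up.

n = 7 pairs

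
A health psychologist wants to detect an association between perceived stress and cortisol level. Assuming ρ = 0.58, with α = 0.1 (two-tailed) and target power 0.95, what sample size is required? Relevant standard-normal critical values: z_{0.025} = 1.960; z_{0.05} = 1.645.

n = 28

Fisher's z: C = ½·ln((1+r)/(1−r)) = ½·ln(3.7619) = 0.6625.
n = ((z_{α/2} + z_β)/C)² + 3.
(1.645 + 1.645) / 0.6625 = 3.290 / 0.6625 = 4.966.
n = 4.966² + 3 = 24.66 + 3 = 27.7.
Round up.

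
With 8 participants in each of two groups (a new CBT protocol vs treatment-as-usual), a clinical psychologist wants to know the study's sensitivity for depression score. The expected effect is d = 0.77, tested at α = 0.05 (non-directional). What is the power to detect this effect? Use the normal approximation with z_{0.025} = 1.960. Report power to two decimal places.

power ≈ 0.34

For two equal groups, power = Φ(d·√(n/2) − z_{α/2}).
d·√(n/2) = 0.77 × √(8/2) = 0.77 × 2.000 = 1.540.
z_β = 1.540 − 1.960 = -0.420.
Power = Φ(-0.420) = 0.337.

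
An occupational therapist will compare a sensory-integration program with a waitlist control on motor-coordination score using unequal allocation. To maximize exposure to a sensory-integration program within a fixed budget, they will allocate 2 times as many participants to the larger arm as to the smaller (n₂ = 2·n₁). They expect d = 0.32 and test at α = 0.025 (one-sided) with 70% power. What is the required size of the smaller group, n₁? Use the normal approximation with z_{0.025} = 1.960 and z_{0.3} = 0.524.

n₁ = 91

With allocation ratio k = n₂/n₁ = 2, Var(x̄₁−x̄₂) = σ²(1/n₁ + 1/(k·n₁)) = σ²·(k+1)/(k·n₁).
So n₁ = (1 + 1/k)·((z_{α} + z_β)/d)² = 1.500 × (2.484/0.32)².
n₁ = 1.500 × 60.26 = 90.4.
Round up: n₁ = 91, giving n₂ = 2 × 91 = 182.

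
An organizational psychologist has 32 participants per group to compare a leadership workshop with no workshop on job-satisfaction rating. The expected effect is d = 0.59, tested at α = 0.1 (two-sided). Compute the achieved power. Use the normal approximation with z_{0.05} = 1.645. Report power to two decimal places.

For two equal groups, power = Φ(d·√(n/2) − z_{α/2}).
d·√(n/2) = 0.59 × √(32/2) = 0.59 × 4.000 = 2.360.
z_β = 2.360 − 1.645 = 0.715.
Power = Φ(0.715) = 0.763.

power ≈ 0.76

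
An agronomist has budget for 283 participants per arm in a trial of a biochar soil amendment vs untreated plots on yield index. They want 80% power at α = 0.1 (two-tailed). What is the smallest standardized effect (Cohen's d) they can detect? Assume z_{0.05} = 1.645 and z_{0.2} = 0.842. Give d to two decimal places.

For two independent groups of n = 283 each: d_min = (z_{α/2} + z_β)·√(2/n).
z-sum = 1.645 + 0.842 = 2.487.
d_min = 2.487 × √(2/283) = 2.487 × 0.0841 = 0.209.

d_min ≈ 0.21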